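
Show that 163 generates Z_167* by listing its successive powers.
163^1, 163^2, ..., 163^{166} mod 167: [163, 16, 103, 89, 145, 88, 149, 72, 46, 150, 68, 62, 86, 157, 40, 7, 139, 112, 53, 122, 13, 115, 41, 3, 155, 48, 142, 100, 101, 97, 113, 49, 138, 116, 37, 19, 91, 137, 120, 21, 83, 2, 159, 32, 39, 11, 123, 9, 131, 144, 92, 133, 136, 124, 5, 147, 80, 14, 111, 57, 106, 77, 26, 63, 82, 6, 143, 96, 117, 33, 35, 27, 59, 98, 109, 65, 74, 38, 15, 107, 73, 42, 166, 4, 151, 64, 78, 22, 79, 18, 95, 121, 17, 99, 105, 81, 10, 127, 160, 28, 55, 114, 45, 154, 52, 126, 164, 12, 119, 25, 67, 66, 70, 54, 118, 29, 51, 130, 148, 76, 30, 47, 146, 84, 165, 8, 135, 128, 156, 44, 158, 36, 23, 75, 34, 31, 43, 162, 20, 87, 153, 56, 110, 61, 90, 141, 104, 85, 161, 24, 71, 50, 134, 132, 140, 108, 69, 58, 102, 93, 129, 152, 60, 94, 125, 1]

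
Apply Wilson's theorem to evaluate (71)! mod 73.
(72)! = (71)! × (72) ≡ -1 (mod 73). So (71)! ≡ -1 × (72)^(-1) ≡ (-1)×(-1) = 1 (mod 73)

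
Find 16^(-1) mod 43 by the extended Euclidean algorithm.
Extended GCD: 16(-8) + 43(3) = 1. So 16^(-1) ≡ -8 ≡ 35 mod 43. Verify: 16 × 35 = 560 ≡ 1 mod 43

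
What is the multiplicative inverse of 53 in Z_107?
Since 107 is prime, by Fermat 53^(-1) ≡ 53^{105} ≡ 105 mod 107. Verify: 53 × 105 = 5565 ≡ 1 mod 107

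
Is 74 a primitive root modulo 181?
74^{20} ≡ 1 mod 181 and 20 < 180, so ord_181(74) = 20 ≠ 180 and 74 is not a primitive root.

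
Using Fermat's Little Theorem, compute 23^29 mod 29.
By Fermat: 23^{28} ≡ 1 mod 29. So 23^{29} = 23^{28} · 23^{1} ≡ 23^{1} ≡ 23 mod 29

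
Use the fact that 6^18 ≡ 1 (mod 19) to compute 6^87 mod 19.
By Fermat: 6^{18} ≡ 1 (mod 19). 87 = 4×18 + 15. So 6^{87} ≡ 6^{15} ≡ 11 (mod 19)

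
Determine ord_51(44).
Powers of 44 mod 51: 44^1≡44, 44^2≡49, 44^3≡14, 44^4≡4, 44^5≡23, 44^6≡43, 44^7≡5, 44^8≡16, 44^9≡41, 44^10≡19, 44^11≡20, 44^12≡13, 44^13≡11, 44^14≡25, 44^15≡29, 44^16≡1. Order = 16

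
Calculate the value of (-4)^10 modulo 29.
By repeated squaring mod 29: (-4)^{1}≡25, (-4)^{2}≡16, (-4)^{4}≡24, (-4)^{8}≡25. Then (-4)^{10} = (-4)^{8+2} ≡ 25 × 16 ≡ 23 mod 29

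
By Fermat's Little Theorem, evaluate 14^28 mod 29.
By Fermat's Little Theorem, 14^{28} ≡ 1 mod 29 since 29 is prime and gcd(14, 29) = 1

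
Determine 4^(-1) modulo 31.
Since 31 is prime, by Fermat 4^(-1) ≡ 4^{29} ≡ 8 (mod 31). Verify: 4 × 8 = 32 ≡ 1 (mod 31)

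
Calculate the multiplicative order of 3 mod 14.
Powers of 3 mod 14: 3^1≡3, 3^2≡9, 3^3≡13, 3^4≡11, 3^5≡5, 3^6≡1. ord_14(3) = 6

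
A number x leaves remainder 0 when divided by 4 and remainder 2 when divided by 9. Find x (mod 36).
M = 4 × 9 = 36. M₁ = 9, y₁ ≡ 1 (mod 4). M₂ = 4, y₂ ≡ 7 (mod 9). x = 0×9×1 + 2×4×7 ≡ 20 (mod 36)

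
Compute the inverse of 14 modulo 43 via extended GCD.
Extended GCD: 14(-3) + 43(1) = 1. So 14^(-1) ≡ -3 ≡ 40 (mod 43). Verify: 14 × 40 = 560 ≡ 1 (mod 43)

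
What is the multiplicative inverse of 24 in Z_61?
Since 61 is prime, by Fermat 24^(-1) ≡ 24^{59} ≡ 28 mod 61. Verify: 24 × 28 = 672 ≡ 1 mod 61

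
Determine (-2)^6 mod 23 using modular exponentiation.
By repeated squaring mod 23: (-2)^{1}≡21, (-2)^{2}≡4, (-2)^{4}≡16. Then (-2)^{6} = (-2)^{4+2} ≡ 16 × 4 ≡ 18 mod 23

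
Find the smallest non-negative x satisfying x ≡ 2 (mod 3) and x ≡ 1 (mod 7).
M = 3 × 7 = 21. M₁ = 7, y₁ ≡ 1 (mod 3). M₂ = 3, y₂ ≡ 5 (mod 7). x = 2×7×1 + 1×3×5 ≡ 8 (mod 21)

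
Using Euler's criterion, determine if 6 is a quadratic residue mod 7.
By Euler's criterion: 6^{3} ≡ 6 (mod 7). Since this equals -1 (≡ 6), 6 is not a QR.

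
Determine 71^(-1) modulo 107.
Since 107 is prime, by Fermat 71^(-1) ≡ 71^{105} ≡ 104 (mod 107). Verify: 71 × 104 = 7384 ≡ 1 (mod 107)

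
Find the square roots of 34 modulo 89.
The square roots of 34 mod 89 are 52 and 37. Verify: 52² = 2704 ≡ 34 mod 89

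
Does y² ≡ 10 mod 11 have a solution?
By Euler's criterion: 10^{5} ≡ 10 mod 11. Since this equals -1 (≡ 10), 10 is not a QR.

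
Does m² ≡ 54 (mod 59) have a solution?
By Euler's criterion: 54^{29} ≡ 58 (mod 59). Since this equals -1 (≡ 58), 54 is not a QR.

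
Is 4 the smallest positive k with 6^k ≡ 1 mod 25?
Powers of 6 mod 25: 6^1≡6, 6^2≡11, 6^3≡16, 6^4≡21, 6^5≡1. 6^4≡21≢1, so ord ≠ 4. No, the actual order is 5.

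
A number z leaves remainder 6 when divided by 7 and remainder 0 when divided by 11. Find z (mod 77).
M = 7 × 11 = 77. M₁ = 11, y₁ ≡ 2 (mod 7). M₂ = 7, y₂ ≡ 8 (mod 11). z = 6×11×2 + 0×7×8 ≡ 55 (mod 77)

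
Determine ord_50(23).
Powers of 23 mod 50: 23^1≡23, 23^2≡29, 23^3≡17, 23^4≡41, 23^5≡43, 23^6≡39, 23^7≡47, 23^8≡31, 23^9≡13, 23^10≡49, 23^11≡27, 23^12≡21, 23^13≡33, 23^14≡9, 23^15≡7, 23^16≡11, 23^17≡3, 23^18≡19, 23^19≡37, 23^20≡1. ord_50(23) = 20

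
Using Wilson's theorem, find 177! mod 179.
(178)! = (177)! × (178) ≡ -1 mod 179. So (177)! ≡ -1 × (178)^(-1) ≡ (-1)×(-1) = 1 mod 179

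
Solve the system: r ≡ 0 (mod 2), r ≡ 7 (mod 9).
M = 2 × 9 = 18. M₁ = 9, y₁ ≡ 1 (mod 2). M₂ = 2, y₂ ≡ 5 (mod 9). r = 0×9×1 + 7×2×5 ≡ 16 (mod 18)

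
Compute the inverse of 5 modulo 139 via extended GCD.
Extended GCD: 5(28) + 139(-1) = 1. So 5^(-1) ≡ 28 (mod 139). Verify: 5 × 28 = 140 ≡ 1 (mod 139)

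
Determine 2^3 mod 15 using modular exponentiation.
2^{3} = 8 ≡ 8 mod 15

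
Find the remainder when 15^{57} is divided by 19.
By Fermat: 15^{18} ≡ 1 mod 19. 57 = 3×18 + 3. So 15^{57} ≡ 15^{3} ≡ 12 mod 19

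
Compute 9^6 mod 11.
By repeated squaring (mod 11): 9^{1}≡9, 9^{2}≡4, 9^{4}≡5. Then 9^{6} = 9^{4+2} ≡ 5 × 4 ≡ 9 (mod 11)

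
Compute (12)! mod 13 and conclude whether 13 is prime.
(12)! mod 13 = 12. Since 12 ≡ -1 mod 13, 13 is prime.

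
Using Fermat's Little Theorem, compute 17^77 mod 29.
By Fermat: 17^{28} ≡ 1 mod 29. 77 = 2×28 + 21. So 17^{77} ≡ 17^{21} ≡ 17 mod 29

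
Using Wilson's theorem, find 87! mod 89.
(88)! = (87)! × (88) ≡ -1 (mod 89). So (87)! ≡ -1 × (88)^(-1) ≡ (-1)×(-1) = 1 (mod 89)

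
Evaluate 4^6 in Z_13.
By repeated squaring (mod 13): 4^{1}≡4, 4^{2}≡3, 4^{4}≡9. Then 4^{6} = 4^{4+2} ≡ 9 × 3 ≡ 1 (mod 13)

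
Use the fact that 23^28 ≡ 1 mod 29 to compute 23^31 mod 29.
By Fermat: 23^{28} ≡ 1 mod 29. So 23^{31} = 23^{28} · 23^{3} ≡ 23^{3} ≡ 16 mod 29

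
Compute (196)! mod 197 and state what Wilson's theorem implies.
(196)! mod 197 = 196. Since this equals -1 (mod 197), Wilson confirms 197 is prime.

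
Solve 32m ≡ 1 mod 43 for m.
Since 43 is prime, by Fermat 32^(-1) ≡ 32^{41} ≡ 39 mod 43. Verify: 32 × 39 = 1248 ≡ 1 mod 43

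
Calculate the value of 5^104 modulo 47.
Using Fermat: 5^{46} ≡ 1 mod 47. 104 ≡ 12 mod 46. So 5^{104} ≡ 5^{12} ≡ 18 mod 47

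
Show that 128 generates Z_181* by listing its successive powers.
128^1, 128^2, ..., 128^{180} mod 181: [128, 94, 86, 148, 120, 156, 58, 3, 22, 101, 77, 82, 179, 106, 174, 9, 66, 122, 50, 65, 175, 137, 160, 27, 17, 4, 150, 14, 163, 49, 118, 81, 51, 12, 88, 42, 127, 147, 173, 62, 153, 36, 83, 126, 19, 79, 157, 5, 97, 108, 68, 16, 57, 56, 109, 15, 110, 143, 23, 48, 171, 168, 146, 45, 149, 67, 69, 144, 151, 142, 76, 135, 85, 20, 26, 70, 91, 64, 47, 43, 74, 60, 78, 29, 92, 11, 141, 129, 41, 180, 53, 87, 95, 33, 61, 25, 123, 178, 159, 80, 104, 99, 2, 75, 7, 172, 115, 59, 131, 116, 6, 44, 21, 154, 164, 177, 31, 167, 18, 132, 63, 100, 130, 169, 93, 139, 54, 34, 8, 119, 28, 145, 98, 55, 162, 102, 24, 176, 84, 73, 113, 165, 124, 125, 72, 166, 71, 38, 158, 133, 10, 13, 35, 136, 32, 114, 112, 37, 30, 39, 105, 46, 96, 161, 155, 111, 90, 117, 134, 138, 107, 121, 103, 152, 89, 170, 40, 52, 140, 1]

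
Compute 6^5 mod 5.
Using Fermat: 6^{4} ≡ 1 mod 5. 5 ≡ 1 mod 4. So 6^{5} ≡ 6^{1} ≡ 1 mod 5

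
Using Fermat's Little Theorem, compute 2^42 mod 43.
By Fermat's Little Theorem, 2^{42} ≡ 1 mod 43 since 43 is prime and gcd(2, 43) = 1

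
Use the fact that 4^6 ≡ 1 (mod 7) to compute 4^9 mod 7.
By Fermat: 4^{6} ≡ 1 (mod 7). So 4^{9} = 4^{6} · 4^{3} ≡ 4^{3} ≡ 1 (mod 7)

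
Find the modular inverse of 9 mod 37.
Since 37 is prime, by Fermat 9^(-1) ≡ 9^{35} ≡ 33 mod 37. Verify: 9 × 33 = 297 ≡ 1 mod 37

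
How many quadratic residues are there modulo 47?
Exactly half the non-zero residues mod a prime are QRs: (47-1)/2 = 23.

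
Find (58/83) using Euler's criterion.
(58/83) = 58^{41} mod 83 = -1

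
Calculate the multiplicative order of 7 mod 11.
Powers of 7 mod 11: 7^1≡7, 7^2≡5, 7^3≡2, 7^4≡3, 7^5≡10, 7^6≡4, 7^7≡6, 7^8≡9, 7^9≡8, 7^10≡1. Order = 10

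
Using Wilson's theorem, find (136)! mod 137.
By Wilson's theorem, (136)! ≡ -1 ≡ 136 (mod 137)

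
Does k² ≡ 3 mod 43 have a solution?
By Euler's criterion: 3^{21} ≡ 42 mod 43. Since this equals -1 (≡ 42), 3 is not a QR.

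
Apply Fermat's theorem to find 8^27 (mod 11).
By Fermat: 8^{10} ≡ 1 (mod 11). 27 = 2×10 + 7. So 8^{27} ≡ 8^{7} ≡ 2 (mod 11)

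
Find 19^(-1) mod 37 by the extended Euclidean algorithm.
Extended GCD: 19(2) + 37(-1) = 1. So 19^(-1) ≡ 2 mod 37. Verify: 19 × 2 = 38 ≡ 1 mod 37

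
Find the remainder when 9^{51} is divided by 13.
By Fermat: 9^{12} ≡ 1 mod 13. 51 = 4×12 + 3. So 9^{51} ≡ 9^{3} ≡ 1 mod 13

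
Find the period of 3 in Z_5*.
Powers of 3 mod 5: 3^1≡3, 3^2≡4, 3^3≡2, 3^4≡1. So the order of 3 is 4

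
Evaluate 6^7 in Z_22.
By repeated squaring (mod 22): 6^{1}≡6, 6^{2}≡14, 6^{4}≡20. Then 6^{7} = 6^{4+2+1} ≡ 20 × 14 × 6 ≡ 8 (mod 22)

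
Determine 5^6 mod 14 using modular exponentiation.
By repeated squaring mod 14: 5^{1}≡5, 5^{2}≡11, 5^{4}≡9. Then 5^{6} = 5^{4+2} ≡ 9 × 11 ≡ 1 mod 14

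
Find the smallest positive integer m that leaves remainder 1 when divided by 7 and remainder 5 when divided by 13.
M = 7 × 13 = 91. M₁ = 13, y₁ ≡ 6 mod 7. M₂ = 7, y₂ ≡ 2 mod 13. m = 1×13×6 + 5×7×2 ≡ 57 mod 91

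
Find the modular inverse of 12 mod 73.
Since 73 is prime, by Fermat 12^(-1) ≡ 12^{71} ≡ 67 mod 73. Verify: 12 × 67 = 804 ≡ 1 mod 73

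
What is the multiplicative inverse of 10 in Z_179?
Since 179 is prime, by Fermat 10^(-1) ≡ 10^{177} ≡ 18 mod 179. Verify: 10 × 18 = 180 ≡ 1 mod 179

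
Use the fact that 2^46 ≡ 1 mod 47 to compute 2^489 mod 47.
By Fermat: 2^{46} ≡ 1 mod 47. 489 ≡ 29 mod 46. So 2^{489} ≡ 2^{29} ≡ 17 mod 47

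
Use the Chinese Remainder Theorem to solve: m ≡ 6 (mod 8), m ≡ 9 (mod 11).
M = 8 × 11 = 88. M₁ = 11, y₁ ≡ 3 (mod 8). M₂ = 8, y₂ ≡ 7 (mod 11). m = 6×11×3 + 9×8×7 ≡ 86 (mod 88)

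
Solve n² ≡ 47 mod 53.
The square roots of 47 mod 53 are 10 and 43. Verify: 10² = 100 ≡ 47 mod 53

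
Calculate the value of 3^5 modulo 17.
By repeated squaring mod 17: 3^{1}≡3, 3^{2}≡9, 3^{4}≡13. Then 3^{5} = 3^{4+1} ≡ 13 × 3 ≡ 5 mod 17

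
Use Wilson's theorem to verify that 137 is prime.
(136)! mod 137 = 136. Since this equals -1 mod 137, Wilson confirms 137 is prime.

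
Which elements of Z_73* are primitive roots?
There are φ(72) = 24 primitive roots mod 73: {5, 11, 13, 14, 15, 20, 26, 28, 29, 31, 33, 34, 39, 40, 42, 44, 45, 47, 53, 58, 59, 60, 62, 68}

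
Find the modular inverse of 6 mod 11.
Since 11 is prime, by Fermat 6^(-1) ≡ 6^{9} ≡ 2 mod 11. Verify: 6 × 2 = 12 ≡ 1 mod 11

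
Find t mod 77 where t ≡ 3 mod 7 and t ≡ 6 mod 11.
M = 7 × 11 = 77. M₁ = 11, y₁ ≡ 2 mod 7. M₂ = 7, y₂ ≡ 8 mod 11. t = 3×11×2 + 6×7×8 ≡ 17 mod 77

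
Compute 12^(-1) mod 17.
Since 17 is prime, by Fermat 12^(-1) ≡ 12^{15} ≡ 10 mod 17. Verify: 12 × 10 = 120 ≡ 1 mod 17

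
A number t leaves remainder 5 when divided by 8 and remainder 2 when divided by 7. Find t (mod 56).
M = 8 × 7 = 56. M₁ = 7, y₁ ≡ 7 (mod 8). M₂ = 8, y₂ ≡ 1 (mod 7). t = 5×7×7 + 2×8×1 ≡ 37 (mod 56)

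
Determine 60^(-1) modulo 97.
Since 97 is prime, by Fermat 60^(-1) ≡ 60^{95} ≡ 76 (mod 97). Verify: 60 × 76 = 4560 ≡ 1 (mod 97)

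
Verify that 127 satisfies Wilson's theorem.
(126)! mod 127 = 126. Since this equals -1 mod 127, Wilson confirms 127 is prime.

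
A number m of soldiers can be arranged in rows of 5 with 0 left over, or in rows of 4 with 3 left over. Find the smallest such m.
M = 5 × 4 = 20. M₁ = 4, y₁ ≡ 4 (mod 5). M₂ = 5, y₂ ≡ 1 (mod 4). m = 0×4×4 + 3×5×1 ≡ 15 (mod 20)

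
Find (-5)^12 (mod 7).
Using Fermat: (-5)^{6} ≡ 1 (mod 7). 12 ≡ 0 (mod 6). So (-5)^{12} ≡ (-5)^{0} ≡ 1 (mod 7)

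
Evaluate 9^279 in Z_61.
Using Fermat: 9^{60} ≡ 1 (mod 61). 279 ≡ 39 (mod 60). So 9^{279} ≡ 9^{39} ≡ 34 (mod 61)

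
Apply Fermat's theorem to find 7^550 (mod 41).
By Fermat: 7^{40} ≡ 1 (mod 41). 550 ≡ 30 (mod 40). So 7^{550} ≡ 7^{30} ≡ 32 (mod 41)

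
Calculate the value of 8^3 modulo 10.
8^{3} = 512 ≡ 2 mod 10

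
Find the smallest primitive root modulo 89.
g = 3. Powers: [3, 9, 27, 81, 65, 17, ...] generates all 88 non-zero residues.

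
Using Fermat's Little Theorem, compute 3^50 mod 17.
By Fermat: 3^{16} ≡ 1 mod 17. 50 = 3×16 + 2. So 3^{50} ≡ 3^{2} ≡ 9 mod 17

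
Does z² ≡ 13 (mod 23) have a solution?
By Euler's criterion: 13^{11} ≡ 1 (mod 23). Since this equals 1, 13 is a QR.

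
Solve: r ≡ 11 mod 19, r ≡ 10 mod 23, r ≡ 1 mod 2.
M = 19 × 23 × 2 = 874. M₁ = 46, y₁ ≡ 12 mod 19. M₂ = 38, y₂ ≡ 20 mod 23. M₃ = 437, y₃ ≡ 1 mod 2. r = 11×46×12 + 10×38×20 + 1×437×1 ≡ 125 mod 874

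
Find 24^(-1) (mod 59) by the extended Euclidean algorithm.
Extended GCD: 24(-27) + 59(11) = 1. So 24^(-1) ≡ -27 ≡ 32 (mod 59). Verify: 24 × 32 = 768 ≡ 1 (mod 59)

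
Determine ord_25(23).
Powers of 23 mod 25: 23^1≡23, 23^2≡4, 23^3≡17, 23^4≡16, 23^5≡18, 23^6≡14, 23^7≡22, 23^8≡6, 23^9≡13, 23^10≡24, 23^11≡2, 23^12≡21, 23^13≡8, 23^14≡9, 23^15≡7, 23^16≡11, 23^17≡3, 23^18≡19, 23^19≡12, 23^20≡1. So the order of 23 is 20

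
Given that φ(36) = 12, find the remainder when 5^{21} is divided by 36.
By Euler: 5^{12} ≡ 1 mod 36 since gcd(5, 36) = 1. 21 = 1×12 + 9. So 5^{21} ≡ 5^{9} ≡ 17 mod 36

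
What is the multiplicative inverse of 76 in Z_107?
Since 107 is prime, by Fermat 76^(-1) ≡ 76^{105} ≡ 69 mod 107. Verify: 76 × 69 = 5244 ≡ 1 mod 107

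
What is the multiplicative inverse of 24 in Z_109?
Since 109 is prime, by Fermat 24^(-1) ≡ 24^{107} ≡ 50 (mod 109). Verify: 24 × 50 = 1200 ≡ 1 (mod 109)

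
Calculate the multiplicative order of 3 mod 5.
Powers of 3 mod 5: 3^1≡3, 3^2≡4, 3^3≡2, 3^4≡1. ord_5(3) = 4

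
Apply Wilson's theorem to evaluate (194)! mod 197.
(196)! = (194)! × (195) × (196) ≡ -1 mod 197. So (194)! ≡ -1 × [(196)(195)]^(-1) ≡ 98 mod 197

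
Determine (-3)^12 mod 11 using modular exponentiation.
Using Fermat: (-3)^{10} ≡ 1 (mod 11). 12 ≡ 2 (mod 10). So (-3)^{12} ≡ (-3)^{2} ≡ 9 (mod 11)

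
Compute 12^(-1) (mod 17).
Since 17 is prime, by Fermat 12^(-1) ≡ 12^{15} ≡ 10 (mod 17). Verify: 12 × 10 = 120 ≡ 1 (mod 17)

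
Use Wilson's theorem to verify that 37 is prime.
(36)! mod 37 = 36. Since this equals -1 mod 37, Wilson confirms 37 is prime.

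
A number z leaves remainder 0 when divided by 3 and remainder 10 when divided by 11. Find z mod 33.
M = 3 × 11 = 33. M₁ = 11, y₁ ≡ 2 mod 3. M₂ = 3, y₂ ≡ 4 mod 11. z = 0×11×2 + 10×3×4 ≡ 21 mod 33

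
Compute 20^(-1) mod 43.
Since 43 is prime, by Fermat 20^(-1) ≡ 20^{41} ≡ 28 mod 43. Verify: 20 × 28 = 560 ≡ 1 mod 43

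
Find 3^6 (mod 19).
By repeated squaring (mod 19): 3^{1}≡3, 3^{2}≡9, 3^{4}≡5. Then 3^{6} = 3^{4+2} ≡ 5 × 9 ≡ 7 (mod 19)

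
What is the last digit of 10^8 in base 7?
Using Fermat: 10^{6} ≡ 1 (mod 7). 8 ≡ 2 (mod 6). So 10^{8} ≡ 10^{2} ≡ 2 (mod 7)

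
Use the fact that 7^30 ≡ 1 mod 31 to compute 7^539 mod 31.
By Fermat: 7^{30} ≡ 1 mod 31. 539 ≡ 29 mod 30. So 7^{539} ≡ 7^{29} ≡ 9 mod 31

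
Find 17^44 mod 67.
By repeated squaring mod 67: 17^{1}≡17, 17^{2}≡21, 17^{4}≡39, 17^{8}≡47, 17^{16}≡65, 17^{32}≡4. Then 17^{44} = 17^{32+8+4} ≡ 4 × 47 × 39 ≡ 29 mod 67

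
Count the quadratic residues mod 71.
The squaring map on Z_71* is 2-to-1, so there are (70)/2 = 35 QRs.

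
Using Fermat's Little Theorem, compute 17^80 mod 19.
By Fermat: 17^{18} ≡ 1 (mod 19). 80 = 4×18 + 8. So 17^{80} ≡ 17^{8} ≡ 9 (mod 19)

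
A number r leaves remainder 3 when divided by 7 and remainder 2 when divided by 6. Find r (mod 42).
M = 7 × 6 = 42. M₁ = 6, y₁ ≡ 6 (mod 7). M₂ = 7, y₂ ≡ 1 (mod 6). r = 3×6×6 + 2×7×1 ≡ 38 (mod 42)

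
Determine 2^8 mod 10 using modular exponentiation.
By repeated squaring (mod 10): 2^{1}≡2, 2^{2}≡4, 2^{4}≡6, 2^{8}≡6. So 2^{8} ≡ 6 (mod 10)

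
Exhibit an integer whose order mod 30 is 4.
7 has order 4 mod 30 since 7^{4} ≡ 1 mod 30 and no smaller power works.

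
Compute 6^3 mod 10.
6^{3} = 216 ≡ 6 (mod 10)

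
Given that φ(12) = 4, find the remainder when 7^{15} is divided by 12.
By Euler: 7^{4} ≡ 1 (mod 12) since gcd(7, 12) = 1. 15 = 3×4 + 3. So 7^{15} ≡ 7^{3} ≡ 7 (mod 12)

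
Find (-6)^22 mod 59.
By repeated squaring mod 59: (-6)^{1}≡53, (-6)^{2}≡36, (-6)^{4}≡57, (-6)^{8}≡4, (-6)^{16}≡16. Then (-6)^{22} = (-6)^{16+4+2} ≡ 16 × 57 × 36 ≡ 28 mod 59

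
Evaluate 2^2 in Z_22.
2^{2} = 4 ≡ 4 (mod 22)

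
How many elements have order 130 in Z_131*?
There are φ(131-1) = φ(130) = 48 primitive roots modulo 131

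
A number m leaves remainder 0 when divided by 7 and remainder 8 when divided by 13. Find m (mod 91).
M = 7 × 13 = 91. M₁ = 13, y₁ ≡ 6 (mod 7). M₂ = 7, y₂ ≡ 2 (mod 13). m = 0×13×6 + 8×7×2 ≡ 21 (mod 91)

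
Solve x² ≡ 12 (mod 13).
The square roots of 12 mod 13 are 8 and 5. Verify: 8² = 64 ≡ 12 (mod 13)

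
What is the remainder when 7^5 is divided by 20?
By repeated squaring (mod 20): 7^{1}≡7, 7^{2}≡9, 7^{4}≡1. Then 7^{5} = 7^{4+1} ≡ 1 × 7 ≡ 7 (mod 20)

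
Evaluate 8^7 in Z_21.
By repeated squaring mod 21: 8^{1}≡8, 8^{2}≡1, 8^{4}≡1. Then 8^{7} = 8^{4+2+1} ≡ 1 × 1 × 8 ≡ 8 mod 21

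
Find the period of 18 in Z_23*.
Powers of 18 mod 23: 18^1≡18, 18^2≡2, 18^3≡13, 18^4≡4, 18^5≡3, 18^6≡8, 18^7≡6, 18^8≡16, 18^9≡12, 18^10≡9, 18^11≡1. So the order of 18 is 11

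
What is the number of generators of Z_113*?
Number of primitive roots mod 113 = φ(p-1) = φ(112) = 48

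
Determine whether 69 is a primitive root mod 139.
69^{69} ≡ 1 mod 139 and 69 < 138, so ord_139(69) = 69 ≠ 138 and 69 is not a primitive root.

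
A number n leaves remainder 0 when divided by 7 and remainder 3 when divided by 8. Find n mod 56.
M = 7 × 8 = 56. M₁ = 8, y₁ ≡ 1 mod 7. M₂ = 7, y₂ ≡ 7 mod 8. n = 0×8×1 + 3×7×7 ≡ 35 mod 56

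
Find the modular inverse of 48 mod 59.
Since 59 is prime, by Fermat 48^(-1) ≡ 48^{57} ≡ 16 mod 59. Verify: 48 × 16 = 768 ≡ 1 mod 59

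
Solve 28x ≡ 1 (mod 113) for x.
Since 113 is prime, by Fermat 28^(-1) ≡ 28^{111} ≡ 109 (mod 113). Verify: 28 × 109 = 3052 ≡ 1 (mod 113)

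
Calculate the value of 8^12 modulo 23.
By repeated squaring (mod 23): 8^{1}≡8, 8^{2}≡18, 8^{4}≡2, 8^{8}≡4. Then 8^{12} = 8^{8+4} ≡ 4 × 2 ≡ 8 (mod 23)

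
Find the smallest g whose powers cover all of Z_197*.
g = 2. For each prime q|196: 2^{98}≡196, 2^{28}≡104, none ≡ 1, so ord_197(2) = 196 and 2 is a primitive root.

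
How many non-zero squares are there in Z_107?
For prime 107, there are (p-1)/2 = (107-1)/2 = 53 quadratic residues (excluding 0).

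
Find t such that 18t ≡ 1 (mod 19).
Since 19 is prime, by Fermat 18^(-1) ≡ 18^{17} ≡ 18 (mod 19). Verify: 18 × 18 = 324 ≡ 1 (mod 19)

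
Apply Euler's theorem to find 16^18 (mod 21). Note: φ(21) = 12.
By Euler: 16^{12} ≡ 1 (mod 21) since gcd(16, 21) = 1. 18 = 1×12 + 6. So 16^{18} ≡ 16^{6} ≡ 1 (mod 21)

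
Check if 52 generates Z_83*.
ord_83(52) divides 82. For each prime q|82: 52^{41}≡82, 52^{2}≡48, none ≡ 1. So 52 has order 82 and is a primitive root mod 83.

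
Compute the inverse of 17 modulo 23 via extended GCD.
Extended GCD: 17(-4) + 23(3) = 1. So 17^(-1) ≡ -4 ≡ 19 mod 23. Verify: 17 × 19 = 323 ≡ 1 mod 23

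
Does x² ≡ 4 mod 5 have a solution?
By Euler's criterion: 4^{2} ≡ 1 mod 5. Since this equals 1, 4 is a QR.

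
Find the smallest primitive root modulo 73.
g = 5. Powers: [5, 25, 52, 41, 59, 3, 15, 2, ...] generates all 72 non-zero residues.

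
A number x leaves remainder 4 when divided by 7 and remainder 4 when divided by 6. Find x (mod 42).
M = 7 × 6 = 42. M₁ = 6, y₁ ≡ 6 (mod 7). M₂ = 7, y₂ ≡ 1 (mod 6). x = 4×6×6 + 4×7×1 ≡ 4 (mod 42)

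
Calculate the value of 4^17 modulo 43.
By repeated squaring mod 43: 4^{1}≡4, 4^{2}≡16, 4^{4}≡41, 4^{8}≡4, 4^{16}≡16. Then 4^{17} = 4^{16+1} ≡ 16 × 4 ≡ 21 mod 43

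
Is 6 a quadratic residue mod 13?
By Euler's criterion: 6^{6} ≡ 12 (mod 13). Since this equals -1 (≡ 12), 6 is not a QR.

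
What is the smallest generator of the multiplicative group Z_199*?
g = 3. For each prime q|198: 3^{99}≡198, 3^{66}≡106, 3^{18}≡125, none ≡ 1, so ord_199(3) = 198 and 3 is a primitive root.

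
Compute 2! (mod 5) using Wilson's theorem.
(4)! = (2)! × (3) × (4) ≡ -1 (mod 5). So (2)! ≡ -1 × [(4)(3)]^(-1) ≡ 2 (mod 5)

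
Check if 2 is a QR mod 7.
By Euler's criterion: 2^{3} ≡ 1 (mod 7). Since this equals 1, 2 is a QR.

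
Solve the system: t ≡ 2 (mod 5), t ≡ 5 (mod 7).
M = 5 × 7 = 35. M₁ = 7, y₁ ≡ 3 (mod 5). M₂ = 5, y₂ ≡ 3 (mod 7). t = 2×7×3 + 5×5×3 ≡ 12 (mod 35)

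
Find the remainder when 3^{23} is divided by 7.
By Fermat: 3^{6} ≡ 1 (mod 7). 23 = 3×6 + 5. So 3^{23} ≡ 3^{5} ≡ 5 (mod 7)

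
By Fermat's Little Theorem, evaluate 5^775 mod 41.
By Fermat: 5^{40} ≡ 1 (mod 41). 775 ≡ 15 (mod 40). So 5^{775} ≡ 5^{15} ≡ 32 (mod 41)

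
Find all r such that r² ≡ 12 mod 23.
The square roots of 12 mod 23 are 9 and 14. Verify: 9² = 81 ≡ 12 mod 23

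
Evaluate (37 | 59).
(37/59) = 37^{29} mod 59 = -1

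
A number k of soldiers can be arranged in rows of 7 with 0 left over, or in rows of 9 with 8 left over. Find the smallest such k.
M = 7 × 9 = 63. M₁ = 9, y₁ ≡ 4 (mod 7). M₂ = 7, y₂ ≡ 4 (mod 9). k = 0×9×4 + 8×7×4 ≡ 35 (mod 63)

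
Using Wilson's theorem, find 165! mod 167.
(166)! = (165)! × (166) ≡ -1 (mod 167). So (165)! ≡ -1 × (166)^(-1) ≡ (-1)×(-1) = 1 (mod 167)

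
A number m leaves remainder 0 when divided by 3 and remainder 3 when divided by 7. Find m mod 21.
M = 3 × 7 = 21. M₁ = 7, y₁ ≡ 1 mod 3. M₂ = 3, y₂ ≡ 5 mod 7. m = 0×7×1 + 3×3×5 ≡ 3 mod 21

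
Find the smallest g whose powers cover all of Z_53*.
g = 2. Powers: [2, 4, 8, 16, 32, 11, 22, 44, 35, 17, ...] generates all 52 non-zero residues.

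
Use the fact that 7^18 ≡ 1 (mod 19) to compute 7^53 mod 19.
By Fermat: 7^{18} ≡ 1 (mod 19). 53 = 2×18 + 17. So 7^{53} ≡ 7^{17} ≡ 11 (mod 19)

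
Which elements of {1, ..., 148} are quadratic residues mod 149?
Quadratic residues modulo 149: {1, 4, 5, 6, 7, 9, 16, 17, 19, 20, 22, 24, 25, 26, 28, 29, 30, 31, 33, 35, 36, 37, 39, 42, 45, 46, 47, 49, 53, 54, 61, 63, 64, 67, 68, 69, 73, 76, 80, 81, 82, 85, 86, 88, 95, 96, 100, 102, 103, 104, 107, 110, 112, 113, 114, 116, 118, 119, 120, 121, 123, 124, 125, 127, 129, 130, 132, 133, 140, 142, 143, 144, 145, 148}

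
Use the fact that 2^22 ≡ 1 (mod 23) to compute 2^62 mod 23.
By Fermat: 2^{22} ≡ 1 (mod 23). 62 = 2×22 + 18. So 2^{62} ≡ 2^{18} ≡ 13 (mod 23)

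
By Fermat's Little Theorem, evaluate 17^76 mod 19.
By Fermat: 17^{18} ≡ 1 mod 19. 76 = 4×18 + 4. So 17^{76} ≡ 17^{4} ≡ 16 mod 19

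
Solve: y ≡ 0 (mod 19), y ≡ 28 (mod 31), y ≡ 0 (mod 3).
M = 19 × 31 × 3 = 1767. M₁ = 93, y₁ ≡ 9 (mod 19). M₂ = 57, y₂ ≡ 6 (mod 31). M₃ = 589, y₃ ≡ 1 (mod 3). y = 0×93×9 + 28×57×6 + 0×589×1 ≡ 741 (mod 1767)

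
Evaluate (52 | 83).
(52/83) = 52^{41} mod 83 = -1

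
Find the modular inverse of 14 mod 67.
Since 67 is prime, by Fermat 14^(-1) ≡ 14^{65} ≡ 24 (mod 67). Verify: 14 × 24 = 336 ≡ 1 (mod 67)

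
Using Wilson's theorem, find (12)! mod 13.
By Wilson's theorem, (12)! ≡ -1 ≡ 12 (mod 13)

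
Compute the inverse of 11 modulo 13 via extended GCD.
Extended GCD: 11(6) + 13(-5) = 1. So 11^(-1) ≡ 6 (mod 13). Verify: 11 × 6 = 66 ≡ 1 (mod 13)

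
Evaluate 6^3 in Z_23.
6^{3} = 216 ≡ 9 mod 23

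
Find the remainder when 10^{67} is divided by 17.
By Fermat: 10^{16} ≡ 1 mod 17. 67 = 4×16 + 3. So 10^{67} ≡ 10^{3} ≡ 14 mod 17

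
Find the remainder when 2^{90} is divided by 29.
By Fermat: 2^{28} ≡ 1 mod 29. 90 = 3×28 + 6. So 2^{90} ≡ 2^{6} ≡ 6 mod 29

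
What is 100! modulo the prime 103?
(102)! = (100)! × (101) × (102) ≡ -1 mod 103. So (100)! ≡ -1 × [(102)(101)]^(-1) ≡ 51 mod 103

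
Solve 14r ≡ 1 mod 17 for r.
Since 17 is prime, by Fermat 14^(-1) ≡ 14^{15} ≡ 11 mod 17. Verify: 14 × 11 = 154 ≡ 1 mod 17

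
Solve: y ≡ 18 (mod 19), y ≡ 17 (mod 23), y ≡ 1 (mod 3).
M = 19 × 23 × 3 = 1311. M₁ = 69, y₁ ≡ 8 (mod 19). M₂ = 57, y₂ ≡ 21 (mod 23). M₃ = 437, y₃ ≡ 2 (mod 3). y = 18×69×8 + 17×57×21 + 1×437×2 ≡ 1006 (mod 1311)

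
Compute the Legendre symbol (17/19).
(17/19) = 17^{9} mod 19 = 1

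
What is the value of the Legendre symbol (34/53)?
(34/53) = 34^{26} mod 53 = -1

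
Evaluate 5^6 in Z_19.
By repeated squaring mod 19: 5^{1}≡5, 5^{2}≡6, 5^{4}≡17. Then 5^{6} = 5^{4+2} ≡ 17 × 6 ≡ 7 mod 19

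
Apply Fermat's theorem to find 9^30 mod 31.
By Fermat's Little Theorem, 9^{30} ≡ 1 mod 31 since 31 is prime and gcd(9, 31) = 1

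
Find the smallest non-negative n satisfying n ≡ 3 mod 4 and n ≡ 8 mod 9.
M = 4 × 9 = 36. M₁ = 9, y₁ ≡ 1 mod 4. M₂ = 4, y₂ ≡ 7 mod 9. n = 3×9×1 + 8×4×7 ≡ 35 mod 36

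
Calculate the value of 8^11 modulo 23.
By repeated squaring mod 23: 8^{1}≡8, 8^{2}≡18, 8^{4}≡2, 8^{8}≡4. Then 8^{11} = 8^{8+2+1} ≡ 4 × 18 × 8 ≡ 1 mod 23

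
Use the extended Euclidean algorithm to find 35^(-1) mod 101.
Extended GCD: 35(26) + 101(-9) = 1. So 35^(-1) ≡ 26 (mod 101). Verify: 35 × 26 = 910 ≡ 1 (mod 101)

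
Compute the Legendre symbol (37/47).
(37/47) = 37^{23} mod 47 = 1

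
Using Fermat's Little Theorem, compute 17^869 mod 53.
By Fermat: 17^{52} ≡ 1 (mod 53). 869 ≡ 37 (mod 52). So 17^{869} ≡ 17^{37} ≡ 11 (mod 53)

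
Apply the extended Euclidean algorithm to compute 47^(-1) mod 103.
Extended GCD: 47(-46) + 103(21) = 1. So 47^(-1) ≡ -46 ≡ 57 mod 103. Verify: 47 × 57 = 2679 ≡ 1 mod 103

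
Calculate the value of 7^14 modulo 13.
Using Fermat: 7^{12} ≡ 1 mod 13. 14 ≡ 2 mod 12. So 7^{14} ≡ 7^{2} ≡ 10 mod 13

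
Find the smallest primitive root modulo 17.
g = 3. For each prime q|16: 3^{8}≡16, none ≡ 1, so ord_17(3) = 16 and 3 is a primitive root.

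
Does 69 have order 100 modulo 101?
69^{20} ≡ 1 mod 101 and 20 < 100, so ord_101(69) = 20 ≠ 100 and 69 is not a primitive root.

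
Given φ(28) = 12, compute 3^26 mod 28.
By Euler: 3^{12} ≡ 1 mod 28 since gcd(3, 28) = 1. 26 = 2×12 + 2. So 3^{26} ≡ 3^{2} ≡ 9 mod 28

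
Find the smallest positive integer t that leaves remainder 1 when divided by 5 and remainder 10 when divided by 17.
M = 5 × 17 = 85. M₁ = 17, y₁ ≡ 3 mod 5. M₂ = 5, y₂ ≡ 7 mod 17. t = 1×17×3 + 10×5×7 ≡ 61 mod 85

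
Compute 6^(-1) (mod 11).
Since 11 is prime, by Fermat 6^(-1) ≡ 6^{9} ≡ 2 (mod 11). Verify: 6 × 2 = 12 ≡ 1 (mod 11)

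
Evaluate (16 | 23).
(16/23) = 16^{11} mod 23 = 1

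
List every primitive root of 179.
There are φ(178) = 88 primitive roots mod 179: {2, 6, 7, 8, 10, 11, 18, 21, 23, 24, 26, 28, 30, 32, 33, 34, 35, 37, 38, 40, 41, 44, 50, 53, 54, 55, 58, 62, 63, 69, 71, 72, 73, 78, 79, 84, 86, 90, 91, 92, 94, 96, 97, 98, 99, 102, 103, 104, 105, 109, 111, 112, 113, 114, 115, 118, 119, 120, 122, 123, 127, 128, 130, 131, 132, 133, 134, 136, 137, 140, 143, 148, 150, 152, 154, 157, 159, 160, 162, 163, 164, 165, 166, 167, 170, 174, 175, 176}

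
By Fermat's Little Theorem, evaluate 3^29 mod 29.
By Fermat: 3^{28} ≡ 1 mod 29. So 3^{29} = 3^{28} · 3^{1} ≡ 3^{1} ≡ 3 mod 29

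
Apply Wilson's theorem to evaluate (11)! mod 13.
(12)! = (11)! × (12) ≡ -1 mod 13. So (11)! ≡ -1 × (12)^(-1) ≡ (-1)×(-1) = 1 mod 13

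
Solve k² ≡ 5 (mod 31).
The square roots of 5 mod 31 are 25 and 6. Verify: 25² = 625 ≡ 5 (mod 31)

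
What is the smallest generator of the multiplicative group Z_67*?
g = 2. Powers: [2, 4, 8, 16, 32, 64, 61, 55, 43, 19, ...] generates all 66 non-zero residues.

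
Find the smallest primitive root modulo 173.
g = 2. For each prime q|172: 2^{86}≡172, 2^{4}≡16, none ≡ 1, so ord_173(2) = 172 and 2 is a primitive root.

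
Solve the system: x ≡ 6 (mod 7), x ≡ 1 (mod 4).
M = 7 × 4 = 28. M₁ = 4, y₁ ≡ 2 (mod 7). M₂ = 7, y₂ ≡ 3 (mod 4). x = 6×4×2 + 1×7×3 ≡ 13 (mod 28)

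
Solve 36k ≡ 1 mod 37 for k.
Since 37 is prime, by Fermat 36^(-1) ≡ 36^{35} ≡ 36 mod 37. Verify: 36 × 36 = 1296 ≡ 1 mod 37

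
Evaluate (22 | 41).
(22/41) = 22^{20} mod 41 = -1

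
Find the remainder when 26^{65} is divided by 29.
By Fermat: 26^{28} ≡ 1 mod 29. 65 = 2×28 + 9. So 26^{65} ≡ 26^{9} ≡ 8 mod 29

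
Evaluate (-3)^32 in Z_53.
By repeated squaring mod 53: (-3)^{1}≡50, (-3)^{2}≡9, (-3)^{4}≡28, (-3)^{8}≡42, (-3)^{16}≡15, (-3)^{32}≡13. So (-3)^{32} ≡ 13 mod 53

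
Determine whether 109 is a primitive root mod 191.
109^{5} ≡ 1 mod 191 and 5 < 190, so ord_191(109) = 5 ≠ 190 and 109 is not a primitive root.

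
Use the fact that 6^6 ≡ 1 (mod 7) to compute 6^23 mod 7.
By Fermat: 6^{6} ≡ 1 (mod 7). 23 = 3×6 + 5. So 6^{23} ≡ 6^{5} ≡ 6 (mod 7)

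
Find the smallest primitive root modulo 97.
g = 5. For each prime q|96: 5^{48}≡96, 5^{32}≡35, none ≡ 1, so ord_97(5) = 96 and 5 is a primitive root.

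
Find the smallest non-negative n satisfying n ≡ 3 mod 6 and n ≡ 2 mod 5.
M = 6 × 5 = 30. M₁ = 5, y₁ ≡ 5 mod 6. M₂ = 6, y₂ ≡ 1 mod 5. n = 3×5×5 + 2×6×1 ≡ 27 mod 30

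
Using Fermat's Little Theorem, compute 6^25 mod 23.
By Fermat: 6^{22} ≡ 1 mod 23. So 6^{25} = 6^{22} · 6^{3} ≡ 6^{3} ≡ 9 mod 23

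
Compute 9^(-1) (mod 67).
Since 67 is prime, by Fermat 9^(-1) ≡ 9^{65} ≡ 15 (mod 67). Verify: 9 × 15 = 135 ≡ 1 (mod 67)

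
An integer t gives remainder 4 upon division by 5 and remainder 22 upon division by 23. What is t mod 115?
M = 5 × 23 = 115. M₁ = 23, y₁ ≡ 2 mod 5. M₂ = 5, y₂ ≡ 14 mod 23. t = 4×23×2 + 22×5×14 ≡ 114 mod 115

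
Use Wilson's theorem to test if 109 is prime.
(108)! mod 109 = 108. Since 108 ≡ -1 mod 109, 109 is prime.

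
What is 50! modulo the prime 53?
(52)! = (50)! × (51) × (52) ≡ -1 (mod 53). So (50)! ≡ -1 × [(52)(51)]^(-1) ≡ 26 (mod 53)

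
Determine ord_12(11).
Powers of 11 mod 12: 11^1≡11, 11^2≡1. ord_12(11) = 2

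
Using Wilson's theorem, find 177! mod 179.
(178)! = (177)! × (178) ≡ -1 (mod 179). So (177)! ≡ -1 × (178)^(-1) ≡ (-1)×(-1) = 1 (mod 179)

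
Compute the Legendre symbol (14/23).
(14/23) = 14^{11} mod 23 = -1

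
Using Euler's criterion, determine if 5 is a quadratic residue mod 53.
By Euler's criterion: 5^{26} ≡ 52 (mod 53). Since this equals -1 (≡ 52), 5 is not a QR.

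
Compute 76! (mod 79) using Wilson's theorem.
(78)! = (76)! × (77) × (78) ≡ -1 (mod 79). So (76)! ≡ -1 × [(78)(77)]^(-1) ≡ 39 (mod 79)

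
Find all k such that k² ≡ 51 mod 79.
The square roots of 51 mod 79 are 50 and 29. Verify: 50² = 2500 ≡ 51 mod 79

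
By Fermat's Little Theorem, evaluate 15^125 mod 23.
By Fermat: 15^{22} ≡ 1 mod 23. 125 = 5×22 + 15. So 15^{125} ≡ 15^{15} ≡ 21 mod 23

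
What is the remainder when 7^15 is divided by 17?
By repeated squaring mod 17: 7^{1}≡7, 7^{2}≡15, 7^{4}≡4, 7^{8}≡16. Then 7^{15} = 7^{8+4+2+1} ≡ 16 × 4 × 15 × 7 ≡ 5 mod 17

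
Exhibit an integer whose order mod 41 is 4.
9 has order 4 mod 41 since 9^{4} ≡ 1 (mod 41) and no smaller power works.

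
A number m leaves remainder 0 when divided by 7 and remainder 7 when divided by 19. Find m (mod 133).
M = 7 × 19 = 133. M₁ = 19, y₁ ≡ 3 (mod 7). M₂ = 7, y₂ ≡ 11 (mod 19). m = 0×19×3 + 7×7×11 ≡ 7 (mod 133)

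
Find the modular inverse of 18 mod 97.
Since 97 is prime, by Fermat 18^(-1) ≡ 18^{95} ≡ 27 (mod 97). Verify: 18 × 27 = 486 ≡ 1 (mod 97)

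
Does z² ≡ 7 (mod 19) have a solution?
By Euler's criterion: 7^{9} ≡ 1 (mod 19). Since this equals 1, 7 is a QR.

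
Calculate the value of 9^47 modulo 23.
Using Fermat: 9^{22} ≡ 1 (mod 23). 47 ≡ 3 (mod 22). So 9^{47} ≡ 9^{3} ≡ 16 (mod 23)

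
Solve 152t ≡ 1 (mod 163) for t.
Since 163 is prime, by Fermat 152^(-1) ≡ 152^{161} ≡ 74 (mod 163). Verify: 152 × 74 = 11248 ≡ 1 (mod 163)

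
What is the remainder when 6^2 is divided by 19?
6^{2} = 36 ≡ 17 mod 19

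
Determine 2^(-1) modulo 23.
Since 23 is prime, by Fermat 2^(-1) ≡ 2^{21} ≡ 12 mod 23. Verify: 2 × 12 = 24 ≡ 1 mod 23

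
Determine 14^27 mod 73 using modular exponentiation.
By repeated squaring mod 73: 14^{1}≡14, 14^{2}≡50, 14^{4}≡18, 14^{8}≡32, 14^{16}≡2. Then 14^{27} = 14^{16+8+2+1} ≡ 2 × 32 × 50 × 14 ≡ 51 mod 73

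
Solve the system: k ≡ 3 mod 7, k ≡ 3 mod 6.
M = 7 × 6 = 42. M₁ = 6, y₁ ≡ 6 mod 7. M₂ = 7, y₂ ≡ 1 mod 6. k = 3×6×6 + 3×7×1 ≡ 3 mod 42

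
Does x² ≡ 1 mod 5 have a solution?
By Euler's criterion: 1^{2} ≡ 1 mod 5. Since this equals 1, 1 is a QR.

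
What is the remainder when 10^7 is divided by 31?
By repeated squaring (mod 31): 10^{1}≡10, 10^{2}≡7, 10^{4}≡18. Then 10^{7} = 10^{4+2+1} ≡ 18 × 7 × 10 ≡ 20 (mod 31)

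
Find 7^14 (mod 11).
Using Fermat: 7^{10} ≡ 1 (mod 11). 14 ≡ 4 (mod 10). So 7^{14} ≡ 7^{4} ≡ 3 (mod 11)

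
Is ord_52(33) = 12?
Powers of 33 mod 52: 33^1≡33, 33^2≡49, 33^3≡5, 33^4≡9, 33^5≡37, 33^6≡25, 33^7≡45, 33^8≡29, 33^9≡21, 33^10≡17, 33^11≡41, 33^12≡1. First k with 33^k≡1 is k=12. Yes, ord_52(33) = 12.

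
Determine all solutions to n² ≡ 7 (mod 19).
The square roots of 7 mod 19 are 11 and 8. Verify: 11² = 121 ≡ 7 (mod 19)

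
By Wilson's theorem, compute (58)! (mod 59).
By Wilson's theorem, (58)! ≡ -1 ≡ 58 (mod 59)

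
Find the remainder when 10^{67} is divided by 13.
By Fermat: 10^{12} ≡ 1 mod 13. 67 = 5×12 + 7. So 10^{67} ≡ 10^{7} ≡ 10 mod 13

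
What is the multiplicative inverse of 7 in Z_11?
Since 11 is prime, by Fermat 7^(-1) ≡ 7^{9} ≡ 8 (mod 11). Verify: 7 × 8 = 56 ≡ 1 (mod 11)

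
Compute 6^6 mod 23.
By repeated squaring (mod 23): 6^{1}≡6, 6^{2}≡13, 6^{4}≡8. Then 6^{6} = 6^{4+2} ≡ 8 × 13 ≡ 12 (mod 23)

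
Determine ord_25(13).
Powers of 13 mod 25: 13^1≡13, 13^2≡19, 13^3≡22, 13^4≡11, 13^5≡18, 13^6≡9, 13^7≡17, 13^8≡21, 13^9≡23, 13^10≡24, 13^11≡12, 13^12≡6, 13^13≡3, 13^14≡14, 13^15≡7, 13^16≡16, 13^17≡8, 13^18≡4, 13^19≡2, 13^20≡1. So the order of 13 is 20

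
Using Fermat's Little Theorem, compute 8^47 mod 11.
By Fermat: 8^{10} ≡ 1 mod 11. 47 = 4×10 + 7. So 8^{47} ≡ 8^{7} ≡ 2 mod 11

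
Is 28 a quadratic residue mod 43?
By Euler's criterion: 28^{21} ≡ 42 (mod 43). Since this equals -1 (≡ 42), 28 is not a QR.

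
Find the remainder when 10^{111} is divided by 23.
By Fermat: 10^{22} ≡ 1 (mod 23). 111 = 5×22 + 1. So 10^{111} ≡ 10^{1} ≡ 10 (mod 23)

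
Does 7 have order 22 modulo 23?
ord_23(7) divides 22. For each prime q|22: 7^{11}≡22, 7^{2}≡3, none ≡ 1. So 7 has order 22 and is a primitive root mod 23.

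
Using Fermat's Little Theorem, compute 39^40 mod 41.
By Fermat's Little Theorem, 39^{40} ≡ 1 mod 41 since 41 is prime and gcd(39, 41) = 1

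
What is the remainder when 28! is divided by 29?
By Wilson's theorem, (28)! ≡ -1 ≡ 28 mod 29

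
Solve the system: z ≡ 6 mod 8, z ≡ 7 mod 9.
M = 8 × 9 = 72. M₁ = 9, y₁ ≡ 1 mod 8. M₂ = 8, y₂ ≡ 8 mod 9. z = 6×9×1 + 7×8×8 ≡ 70 mod 72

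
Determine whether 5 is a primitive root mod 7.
ord_7(5) divides 6. For each prime q|6: 5^{3}≡6, 5^{2}≡4, none ≡ 1. So 5 has order 6 and is a primitive root mod 7.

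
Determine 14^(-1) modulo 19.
Since 19 is prime, by Fermat 14^(-1) ≡ 14^{17} ≡ 15 (mod 19). Verify: 14 × 15 = 210 ≡ 1 (mod 19)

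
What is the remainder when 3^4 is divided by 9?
3^{4} = 81 ≡ 0 mod 9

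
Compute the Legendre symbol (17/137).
(17/137) = 17^{68} mod 137 = 1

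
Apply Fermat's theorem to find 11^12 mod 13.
By Fermat's Little Theorem, 11^{12} ≡ 1 mod 13 since 13 is prime and gcd(11, 13) = 1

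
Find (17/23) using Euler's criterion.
(17/23) = 17^{11} mod 23 = -1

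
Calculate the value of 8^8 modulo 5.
Using Fermat: 8^{4} ≡ 1 (mod 5). 8 ≡ 0 (mod 4). So 8^{8} ≡ 8^{0} ≡ 1 (mod 5)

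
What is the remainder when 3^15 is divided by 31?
By repeated squaring mod 31: 3^{1}≡3, 3^{2}≡9, 3^{4}≡19, 3^{8}≡20. Then 3^{15} = 3^{8+4+2+1} ≡ 20 × 19 × 9 × 3 ≡ 30 mod 31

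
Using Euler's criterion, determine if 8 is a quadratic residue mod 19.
By Euler's criterion: 8^{9} ≡ 18 mod 19. Since this equals -1 (≡ 18), 8 is not a QR.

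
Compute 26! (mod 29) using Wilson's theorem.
(28)! = (26)! × (27) × (28) ≡ -1 (mod 29). So (26)! ≡ -1 × [(28)(27)]^(-1) ≡ 14 (mod 29)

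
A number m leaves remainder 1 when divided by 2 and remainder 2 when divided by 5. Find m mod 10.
M = 2 × 5 = 10. M₁ = 5, y₁ ≡ 1 mod 2. M₂ = 2, y₂ ≡ 3 mod 5. m = 1×5×1 + 2×2×3 ≡ 7 mod 10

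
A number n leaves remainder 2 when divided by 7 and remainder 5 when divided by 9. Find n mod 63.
M = 7 × 9 = 63. M₁ = 9, y₁ ≡ 4 mod 7. M₂ = 7, y₂ ≡ 4 mod 9. n = 2×9×4 + 5×7×4 ≡ 23 mod 63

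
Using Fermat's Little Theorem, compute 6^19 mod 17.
By Fermat: 6^{16} ≡ 1 mod 17. So 6^{19} = 6^{16} · 6^{3} ≡ 6^{3} ≡ 12 mod 17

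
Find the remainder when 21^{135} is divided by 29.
By Fermat: 21^{28} ≡ 1 mod 29. 135 = 4×28 + 23. So 21^{135} ≡ 21^{23} ≡ 15 mod 29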